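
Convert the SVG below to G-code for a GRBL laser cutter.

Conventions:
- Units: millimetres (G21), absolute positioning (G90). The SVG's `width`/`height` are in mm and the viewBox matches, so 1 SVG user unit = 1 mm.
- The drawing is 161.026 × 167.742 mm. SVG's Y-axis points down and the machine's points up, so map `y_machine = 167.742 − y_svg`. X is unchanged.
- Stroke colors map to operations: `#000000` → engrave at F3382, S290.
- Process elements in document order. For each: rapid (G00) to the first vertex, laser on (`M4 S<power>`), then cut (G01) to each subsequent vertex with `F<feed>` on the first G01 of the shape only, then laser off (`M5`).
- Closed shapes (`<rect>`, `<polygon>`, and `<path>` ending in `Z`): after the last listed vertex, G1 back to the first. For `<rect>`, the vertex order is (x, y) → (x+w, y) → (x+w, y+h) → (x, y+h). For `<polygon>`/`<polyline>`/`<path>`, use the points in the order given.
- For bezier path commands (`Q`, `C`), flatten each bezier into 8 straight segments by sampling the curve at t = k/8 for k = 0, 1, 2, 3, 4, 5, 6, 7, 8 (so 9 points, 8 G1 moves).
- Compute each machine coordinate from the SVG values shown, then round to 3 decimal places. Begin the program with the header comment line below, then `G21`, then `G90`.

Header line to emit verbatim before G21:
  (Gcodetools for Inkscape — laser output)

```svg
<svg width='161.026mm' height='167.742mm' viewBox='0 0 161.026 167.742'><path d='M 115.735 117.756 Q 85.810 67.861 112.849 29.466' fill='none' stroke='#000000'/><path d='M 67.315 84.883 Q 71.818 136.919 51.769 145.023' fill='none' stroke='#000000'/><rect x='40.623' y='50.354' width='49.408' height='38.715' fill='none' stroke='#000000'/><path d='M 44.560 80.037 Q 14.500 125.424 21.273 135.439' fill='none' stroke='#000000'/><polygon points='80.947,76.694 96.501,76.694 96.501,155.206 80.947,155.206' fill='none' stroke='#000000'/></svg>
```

viewBox `0 0 161.026 167.742` with mm width/height → 1 unit = 1 mm. Flip: y_m = 167.742 − y_svg.

**Shape 1** — `<path>` quadratic bezier, stroke `#000000` → engrave (S290, F3382). Control points (SVG): P0=(115.735,117.756), P1=(85.810,67.861), P2=(112.849,29.466); sampled at t=k/8. Machine vertices: (115.735,49.986) → (109.144,62.280) → (104.333,74.215) → (101.302,85.790) → (100.051,97.006) → (100.580,107.863) → (102.890,118.360) → (106.979,128.498) → (112.849,138.276). Open path.

**Shape 2** — `<path>` quadratic bezier, stroke `#000000` → engrave (S290, F3382). Control points (SVG): P0=(67.315,84.883), P1=(71.818,136.919), P2=(51.769,145.023); sampled at t=k/8. Machine vertices: (67.315,82.859) → (68.057,70.536) → (68.032,59.587) → (67.240,50.010) → (65.680,41.806) → (63.353,34.975) → (60.259,29.517) → (56.398,25.431) → (51.769,22.719). Open path.

**Shape 3** — `<rect>` rectangle, stroke `#000000` → engrave (S290, F3382). Machine vertices: (40.623,117.388) → (90.031,117.388) → (90.031,78.673) → (40.623,78.673) → (40.623,117.388). Closed: final G1 returns to the first vertex.

**Shape 4** — `<path>` quadratic bezier, stroke `#000000` → engrave (S290, F3382). Control points (SVG): P0=(44.560,80.037), P1=(14.500,125.424), P2=(21.273,135.439); sampled at t=k/8. Machine vertices: (44.560,87.705) → (37.621,76.911) → (31.832,67.222) → (27.195,58.639) → (23.708,51.161) → (21.373,44.788) → (20.189,39.521) → (20.155,35.359) → (21.273,32.303). Open path.

**Shape 5** — `<polygon>` rectangle, stroke `#000000` → engrave (S290, F3382). Machine vertices: (80.947,91.048) → (96.501,91.048) → (96.501,12.536) → (80.947,12.536) → (80.947,91.048). Closed: final G1 returns to the first vertex.

(Gcodetools for Inkscape — laser output)
G21
G90
G00 X115.735 Y49.986
M4 S290
G01 X109.144 Y62.280 F3382
G01 X104.333 Y74.215
G01 X101.302 Y85.790
G01 X100.051 Y97.006
G01 X100.580 Y107.863
G01 X102.890 Y118.360
G01 X106.979 Y128.498
G01 X112.849 Y138.276
M5
G00 X67.315 Y82.859
M4 S290
G01 X68.057 Y70.536 F3382
G01 X68.032 Y59.587
G01 X67.240 Y50.010
G01 X65.680 Y41.806
G01 X63.353 Y34.975
G01 X60.259 Y29.517
G01 X56.398 Y25.431
G01 X51.769 Y22.719
M5
G00 X40.623 Y117.388
M4 S290
G01 X90.031 Y117.388 F3382
G01 X90.031 Y78.673
G01 X40.623 Y78.673
G01 X40.623 Y117.388
M5
G00 X44.560 Y87.705
M4 S290
G01 X37.621 Y76.911 F3382
G01 X31.832 Y67.222
G01 X27.195 Y58.639
G01 X23.708 Y51.161
G01 X21.373 Y44.788
G01 X20.189 Y39.521
G01 X20.155 Y35.359
G01 X21.273 Y32.303
M5
G00 X80.947 Y91.048
M4 S290
G01 X96.501 Y91.048 F3382
G01 X96.501 Y12.536
G01 X80.947 Y12.536
G01 X80.947 Y91.048
M5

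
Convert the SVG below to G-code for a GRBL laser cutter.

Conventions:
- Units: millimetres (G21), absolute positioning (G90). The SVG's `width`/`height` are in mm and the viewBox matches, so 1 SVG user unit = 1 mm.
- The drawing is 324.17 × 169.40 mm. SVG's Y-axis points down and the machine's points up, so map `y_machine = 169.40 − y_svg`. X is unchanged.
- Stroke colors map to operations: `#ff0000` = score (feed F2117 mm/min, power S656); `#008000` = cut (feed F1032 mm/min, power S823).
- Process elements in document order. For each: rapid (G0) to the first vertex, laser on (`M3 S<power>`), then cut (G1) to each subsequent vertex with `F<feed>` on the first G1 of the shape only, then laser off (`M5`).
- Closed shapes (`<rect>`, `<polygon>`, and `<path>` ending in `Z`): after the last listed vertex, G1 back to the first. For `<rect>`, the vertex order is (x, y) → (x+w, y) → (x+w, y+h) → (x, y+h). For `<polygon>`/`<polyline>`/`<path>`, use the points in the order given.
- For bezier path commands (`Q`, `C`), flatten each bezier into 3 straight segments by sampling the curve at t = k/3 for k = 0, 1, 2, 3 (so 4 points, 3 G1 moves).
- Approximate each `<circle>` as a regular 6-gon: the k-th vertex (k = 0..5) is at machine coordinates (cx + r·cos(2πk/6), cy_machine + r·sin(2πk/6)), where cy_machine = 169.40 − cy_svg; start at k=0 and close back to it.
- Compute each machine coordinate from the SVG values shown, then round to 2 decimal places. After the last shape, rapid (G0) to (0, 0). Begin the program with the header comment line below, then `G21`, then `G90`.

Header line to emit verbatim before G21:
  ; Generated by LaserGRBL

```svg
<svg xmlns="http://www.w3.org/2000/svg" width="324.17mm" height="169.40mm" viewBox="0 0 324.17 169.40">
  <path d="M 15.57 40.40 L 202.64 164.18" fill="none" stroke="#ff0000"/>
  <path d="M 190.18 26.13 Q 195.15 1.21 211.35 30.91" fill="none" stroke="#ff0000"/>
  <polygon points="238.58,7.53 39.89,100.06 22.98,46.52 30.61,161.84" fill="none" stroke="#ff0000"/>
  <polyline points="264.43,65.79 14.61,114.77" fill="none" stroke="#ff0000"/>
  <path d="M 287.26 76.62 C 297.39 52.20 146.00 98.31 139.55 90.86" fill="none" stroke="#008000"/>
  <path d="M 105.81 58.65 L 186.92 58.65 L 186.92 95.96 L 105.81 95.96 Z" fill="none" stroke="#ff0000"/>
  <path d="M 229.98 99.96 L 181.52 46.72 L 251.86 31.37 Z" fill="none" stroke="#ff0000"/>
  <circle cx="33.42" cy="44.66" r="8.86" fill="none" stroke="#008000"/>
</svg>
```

Since the viewBox matches the mm dimensions, user units are millimetres directly. The only transform is the Y-flip y_m = 169.40 − y_svg.

Shape 1 is a line segment drawn with `<path>`. Its stroke #ff0000 means score at S656, F2117. After flipping Y the toolpath is (15.57,129.00) → (202.64,5.22).

Shape 2 is a quadratic bezier drawn with `<path>`. Its stroke #ff0000 means score at S656, F2117. After flipping Y the toolpath is (190.18,143.27) → (194.74,153.81) → (201.80,152.22) → (211.35,138.49).

Shape 3 is a closed polygon drawn with `<polygon>`. Its stroke #ff0000 means score at S656, F2117. After flipping Y the toolpath is (238.58,161.87) → (39.89,69.34) → (22.98,122.88) → (30.61,7.56) → (238.58,161.87), returning to the start.

Shape 4 is a line segment drawn with `<polyline>`. Its stroke #ff0000 means score at S656, F2117. After flipping Y the toolpath is (264.43,103.61) → (14.61,54.63).

Shape 5 is a cubic bezier drawn with `<path>`. Its stroke #008000 means cut at S823, F1032. After flipping Y the toolpath is (287.26,92.78) → (254.90,98.29) → (182.96,84.35) → (139.55,78.54).

Shape 6 is a rectangle drawn with `<path>`. Its stroke #ff0000 means score at S656, F2117. After flipping Y the toolpath is (105.81,110.75) → (186.92,110.75) → (186.92,73.44) → (105.81,73.44) → (105.81,110.75), returning to the start.

Shape 7 is a regular polygon drawn with `<path>`. Its stroke #ff0000 means score at S656, F2117. After flipping Y the toolpath is (229.98,69.44) → (181.52,122.68) → (251.86,138.03) → (229.98,69.44), returning to the start.

Shape 8 is a circle drawn with `<circle>`. Its stroke #008000 means cut at S823, F1032. After flipping Y the toolpath is (42.28,124.74) → (37.85,132.41) → (28.99,132.41) → (24.56,124.74) → (28.99,117.07) → (37.85,117.07) → (42.28,124.74), returning to the start.

; Generated by LaserGRBL
G21
G90
G0 X15.57 Y129.00
M3 S656
G1 X202.64 Y5.22 F2117
M5
G0 X190.18 Y143.27
M3 S656
G1 X194.74 Y153.81 F2117
G1 X201.80 Y152.22
G1 X211.35 Y138.49
M5
G0 X238.58 Y161.87
M3 S656
G1 X39.89 Y69.34 F2117
G1 X22.98 Y122.88
G1 X30.61 Y7.56
G1 X238.58 Y161.87
M5
G0 X264.43 Y103.61
M3 S656
G1 X14.61 Y54.63 F2117
M5
G0 X287.26 Y92.78
M3 S823
G1 X254.90 Y98.29 F1032
G1 X182.96 Y84.35
G1 X139.55 Y78.54
M5
G0 X105.81 Y110.75
M3 S656
G1 X186.92 Y110.75 F2117
G1 X186.92 Y73.44
G1 X105.81 Y73.44
G1 X105.81 Y110.75
M5
G0 X229.98 Y69.44
M3 S656
G1 X181.52 Y122.68 F2117
G1 X251.86 Y138.03
G1 X229.98 Y69.44
M5
G0 X42.28 Y124.74
M3 S823
G1 X37.85 Y132.41 F1032
G1 X28.99 Y132.41
G1 X24.56 Y124.74
G1 X28.99 Y117.07
G1 X37.85 Y117.07
G1 X42.28 Y124.74
M5
G0 X0.00 Y0.00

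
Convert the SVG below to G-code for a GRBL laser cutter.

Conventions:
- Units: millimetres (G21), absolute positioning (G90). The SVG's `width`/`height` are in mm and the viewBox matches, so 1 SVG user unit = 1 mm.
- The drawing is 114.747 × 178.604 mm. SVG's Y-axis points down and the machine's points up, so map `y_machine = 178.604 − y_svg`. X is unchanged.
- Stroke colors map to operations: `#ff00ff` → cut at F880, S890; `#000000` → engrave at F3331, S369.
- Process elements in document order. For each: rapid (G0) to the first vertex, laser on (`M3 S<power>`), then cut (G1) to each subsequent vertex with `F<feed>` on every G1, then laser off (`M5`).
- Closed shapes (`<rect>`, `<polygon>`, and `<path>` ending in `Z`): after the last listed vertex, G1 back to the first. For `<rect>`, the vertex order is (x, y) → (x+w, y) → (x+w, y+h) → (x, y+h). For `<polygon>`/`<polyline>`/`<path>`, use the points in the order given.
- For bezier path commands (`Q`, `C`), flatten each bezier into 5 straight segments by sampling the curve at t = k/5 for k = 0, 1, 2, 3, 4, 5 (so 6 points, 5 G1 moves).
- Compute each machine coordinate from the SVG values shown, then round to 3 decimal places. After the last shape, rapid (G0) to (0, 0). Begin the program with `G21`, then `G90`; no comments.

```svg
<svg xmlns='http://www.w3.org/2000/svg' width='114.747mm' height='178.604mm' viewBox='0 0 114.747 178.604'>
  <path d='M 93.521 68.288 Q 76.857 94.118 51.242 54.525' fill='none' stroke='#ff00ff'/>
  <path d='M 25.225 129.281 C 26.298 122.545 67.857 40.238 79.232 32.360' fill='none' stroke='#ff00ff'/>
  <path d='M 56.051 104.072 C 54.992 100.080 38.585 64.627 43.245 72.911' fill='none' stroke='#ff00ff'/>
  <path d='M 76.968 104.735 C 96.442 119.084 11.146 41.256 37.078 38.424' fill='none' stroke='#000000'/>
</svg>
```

G21
G90
G0 X93.521 Y110.316
M3 S890
G1 X86.497 Y102.601 F880
G1 X78.758 Y100.120 F880
G1 X70.302 Y102.872 F880
G1 X61.130 Y110.859 F880
G1 X51.242 Y124.079 F880
M5
G0 X25.225 Y49.323
M3 S890
G1 X30.162 Y61.233 F880
G1 X41.423 Y84.080 F880
G1 X55.617 Y110.664 F880
G1 X69.350 Y133.786 F880
G1 X79.232 Y146.244 F880
M5
G0 X56.051 Y74.532
M3 S890
G1 X53.865 Y80.101 F880
G1 X49.744 Y89.611 F880
G1 X45.435 Y99.453 F880
G1 X42.686 Y106.017 F880
G1 X43.245 Y105.693 F880
M5
G0 X76.968 Y73.869
M3 S369
G1 X77.808 Y74.983 F3331
G1 X63.871 Y90.196 F3331
G1 X45.525 Y111.483 F3331
G1 X33.138 Y130.819 F3331
G1 X37.078 Y140.180 F3331
M5
G0 X0.000 Y0.000

1 u = 1 mm; y_m = 178.604 − y.

[1] `<path>` quadratic bezier, #ff00ff→cut S890 F880: (93.521,110.316) → (86.497,102.601) → (78.758,100.120) → (70.302,102.872) → (61.130,110.859) → (51.242,124.079)

[2] `<path>` cubic bezier, #ff00ff→cut S890 F880: (25.225,49.323) → (30.162,61.233) → (41.423,84.080) → (55.617,110.664) → (69.350,133.786) → (79.232,146.244)

[3] `<path>` cubic bezier, #ff00ff→cut S890 F880: (56.051,74.532) → (53.865,80.101) → (49.744,89.611) → (45.435,99.453) → (42.686,106.017) → (43.245,105.693)

[4] `<path>` cubic bezier, #000000→engrave S369 F3331: (76.968,73.869) → (77.808,74.983) → (63.871,90.196) → (45.525,111.483) → (33.138,130.819) → (37.078,140.180)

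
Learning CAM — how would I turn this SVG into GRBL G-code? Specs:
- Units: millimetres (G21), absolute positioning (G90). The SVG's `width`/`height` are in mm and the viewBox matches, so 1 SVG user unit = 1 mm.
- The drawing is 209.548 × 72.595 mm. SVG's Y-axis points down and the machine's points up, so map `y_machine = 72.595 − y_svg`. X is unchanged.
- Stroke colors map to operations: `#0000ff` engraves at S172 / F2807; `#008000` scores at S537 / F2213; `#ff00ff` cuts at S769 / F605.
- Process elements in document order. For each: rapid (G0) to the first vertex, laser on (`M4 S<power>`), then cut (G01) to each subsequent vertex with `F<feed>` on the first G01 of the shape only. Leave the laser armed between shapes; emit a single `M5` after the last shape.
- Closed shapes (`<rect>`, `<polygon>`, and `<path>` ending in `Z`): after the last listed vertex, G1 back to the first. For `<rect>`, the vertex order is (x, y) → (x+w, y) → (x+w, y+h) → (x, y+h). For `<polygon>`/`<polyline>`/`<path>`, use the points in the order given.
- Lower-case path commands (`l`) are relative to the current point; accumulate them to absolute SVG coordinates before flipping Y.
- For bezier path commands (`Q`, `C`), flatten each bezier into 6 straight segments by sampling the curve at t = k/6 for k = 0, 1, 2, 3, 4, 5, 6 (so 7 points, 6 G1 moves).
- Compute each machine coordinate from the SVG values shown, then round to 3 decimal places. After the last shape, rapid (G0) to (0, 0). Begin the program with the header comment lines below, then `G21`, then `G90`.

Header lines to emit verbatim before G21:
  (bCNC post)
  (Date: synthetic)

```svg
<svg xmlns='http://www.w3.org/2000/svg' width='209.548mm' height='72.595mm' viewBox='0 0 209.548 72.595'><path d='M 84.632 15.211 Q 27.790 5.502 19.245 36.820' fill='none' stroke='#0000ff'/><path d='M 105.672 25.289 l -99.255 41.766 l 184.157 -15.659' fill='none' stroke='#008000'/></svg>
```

(bCNC post)
(Date: synthetic)
G21
G90
G0 X84.632 Y57.384
M4 S172
G01 X67.026 Y59.481 F2807
G01 X52.104 Y59.298
G01 X39.864 Y56.836
G01 X30.308 Y52.095
G01 X23.435 Y45.075
G01 X19.245 Y35.775
G0 X105.672 Y47.306
M4 S537
G01 X6.417 Y5.540 F2213
G01 X190.574 Y21.199
M5
G0 X0.000 Y0.000

Since the viewBox matches the mm dimensions, user units are millimetres directly. The only transform is the Y-flip y_m = 72.595 − y_svg.

Shape 1 is a quadratic bezier drawn with `<path>`. Its stroke #0000ff means engrave at S172, F2807. After flipping Y the toolpath is (84.632,57.384) → (67.026,59.481) → (52.104,59.298) → (39.864,56.836) → (30.308,52.095) → (23.435,45.075) → (19.245,35.775).

Shape 2 is a open polyline drawn with `<path>`. Its stroke #008000 means score at S537, F2213. After flipping Y the toolpath is (105.672,47.306) → (6.417,5.540) → (190.574,21.199).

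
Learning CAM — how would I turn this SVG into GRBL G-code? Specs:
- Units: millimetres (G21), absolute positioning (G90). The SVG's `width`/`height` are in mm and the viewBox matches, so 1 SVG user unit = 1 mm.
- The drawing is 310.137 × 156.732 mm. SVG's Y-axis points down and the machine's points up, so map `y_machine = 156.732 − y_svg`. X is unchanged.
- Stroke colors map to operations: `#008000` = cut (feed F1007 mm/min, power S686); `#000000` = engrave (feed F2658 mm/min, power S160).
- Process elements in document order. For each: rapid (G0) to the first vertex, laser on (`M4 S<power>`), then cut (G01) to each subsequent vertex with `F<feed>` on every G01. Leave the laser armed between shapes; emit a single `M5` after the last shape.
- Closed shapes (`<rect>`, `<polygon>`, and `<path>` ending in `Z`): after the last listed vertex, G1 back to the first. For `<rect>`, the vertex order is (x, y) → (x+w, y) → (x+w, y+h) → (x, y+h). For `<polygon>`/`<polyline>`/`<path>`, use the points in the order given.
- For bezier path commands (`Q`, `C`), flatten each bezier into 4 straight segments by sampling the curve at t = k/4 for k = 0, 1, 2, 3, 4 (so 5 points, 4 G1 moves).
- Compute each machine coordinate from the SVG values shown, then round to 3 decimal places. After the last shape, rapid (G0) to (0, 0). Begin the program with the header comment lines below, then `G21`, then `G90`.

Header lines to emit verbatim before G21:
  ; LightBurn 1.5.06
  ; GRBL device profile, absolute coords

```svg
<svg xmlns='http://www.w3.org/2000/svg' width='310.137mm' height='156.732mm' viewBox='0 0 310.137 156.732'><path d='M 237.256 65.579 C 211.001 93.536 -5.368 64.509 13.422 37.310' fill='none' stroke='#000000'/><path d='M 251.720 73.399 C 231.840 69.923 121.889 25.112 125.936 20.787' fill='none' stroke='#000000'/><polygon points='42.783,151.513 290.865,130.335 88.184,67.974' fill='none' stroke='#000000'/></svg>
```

viewBox `0 0 310.137 156.732` with mm width/height → 1 unit = 1 mm. Flip: y_m = 156.732 − y_svg.

**Shape 1** — `<path>` cubic bezier, stroke `#000000` → engrave (S160, F2658). Control points (SVG): P0=(237.256,65.579), P1=(211.001,93.536), P2=(-5.368,64.509), P3=(13.422,37.310); sampled at t=k/4. Machine vertices: (237.256,91.153) → (188.563,79.951) → (108.447,84.604) → (36.777,99.599) → (13.422,119.422). Open path.

**Shape 2** — `<path>` cubic bezier, stroke `#000000` → engrave (S160, F2658). Control points (SVG): P0=(251.720,73.399), P1=(231.840,69.923), P2=(121.889,25.112), P3=(125.936,20.787); sampled at t=k/4. Machine vertices: (251.720,83.333) → (223.110,92.412) → (179.855,109.321) → (141.087,126.389) → (125.936,135.945). Open path.

**Shape 3** — `<polygon>` closed polygon, stroke `#000000` → engrave (S160, F2658). Machine vertices: (42.783,5.219) → (290.865,26.397) → (88.184,88.758) → (42.783,5.219). Closed: final G1 returns to the first vertex.

; LightBurn 1.5.06
; GRBL device profile, absolute coords
G21
G90
G0 X237.256 Y91.153
M4 S160
G01 X188.563 Y79.951 F2658
G01 X108.447 Y84.604 F2658
G01 X36.777 Y99.599 F2658
G01 X13.422 Y119.422 F2658
G0 X251.720 Y83.333
M4 S160
G01 X223.110 Y92.412 F2658
G01 X179.855 Y109.321 F2658
G01 X141.087 Y126.389 F2658
G01 X125.936 Y135.945 F2658
G0 X42.783 Y5.219
M4 S160
G01 X290.865 Y26.397 F2658
G01 X88.184 Y88.758 F2658
G01 X42.783 Y5.219 F2658
M5
G0 X0.000 Y0.000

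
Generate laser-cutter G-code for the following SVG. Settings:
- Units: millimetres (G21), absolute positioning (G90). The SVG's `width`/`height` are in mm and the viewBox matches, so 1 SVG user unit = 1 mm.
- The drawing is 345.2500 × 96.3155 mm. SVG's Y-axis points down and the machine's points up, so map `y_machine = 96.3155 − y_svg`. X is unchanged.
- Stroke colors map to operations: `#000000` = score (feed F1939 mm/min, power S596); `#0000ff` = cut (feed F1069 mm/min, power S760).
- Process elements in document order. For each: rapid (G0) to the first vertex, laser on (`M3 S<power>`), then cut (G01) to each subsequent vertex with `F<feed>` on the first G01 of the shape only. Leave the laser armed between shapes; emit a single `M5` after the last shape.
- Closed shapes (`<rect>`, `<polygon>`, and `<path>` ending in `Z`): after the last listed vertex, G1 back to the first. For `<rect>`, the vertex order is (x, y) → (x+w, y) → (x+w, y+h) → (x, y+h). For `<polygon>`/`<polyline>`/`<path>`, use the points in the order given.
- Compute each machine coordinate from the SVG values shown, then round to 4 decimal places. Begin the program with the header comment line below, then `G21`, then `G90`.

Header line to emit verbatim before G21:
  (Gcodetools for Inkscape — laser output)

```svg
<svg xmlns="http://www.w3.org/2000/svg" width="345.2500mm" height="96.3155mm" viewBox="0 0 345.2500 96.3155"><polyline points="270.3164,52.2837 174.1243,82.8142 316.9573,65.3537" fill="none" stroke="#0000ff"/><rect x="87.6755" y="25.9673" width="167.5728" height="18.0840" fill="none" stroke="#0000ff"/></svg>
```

viewBox `0 0 345.2500 96.3155` with mm width/height → 1 unit = 1 mm. Flip: y_m = 96.3155 − y_svg.

**Shape 1** — `<polyline>` open polyline, stroke `#0000ff` → cut (S760, F1069). Machine vertices: (270.3164,44.0318) → (174.1243,13.5013) → (316.9573,30.9618). Open path.

**Shape 2** — `<rect>` rectangle, stroke `#0000ff` → cut (S760, F1069). Machine vertices: (87.6755,70.3482) → (255.2483,70.3482) → (255.2483,52.2642) → (87.6755,52.2642) → (87.6755,70.3482). Closed: final G1 returns to the first vertex.

(Gcodetools for Inkscape — laser output)
G21
G90
G0 X270.3164 Y44.0318
M3 S760
G01 X174.1243 Y13.5013 F1069
G01 X316.9573 Y30.9618
G0 X87.6755 Y70.3482
M3 S760
G01 X255.2483 Y70.3482 F1069
G01 X255.2483 Y52.2642
G01 X87.6755 Y52.2642
G01 X87.6755 Y70.3482
M5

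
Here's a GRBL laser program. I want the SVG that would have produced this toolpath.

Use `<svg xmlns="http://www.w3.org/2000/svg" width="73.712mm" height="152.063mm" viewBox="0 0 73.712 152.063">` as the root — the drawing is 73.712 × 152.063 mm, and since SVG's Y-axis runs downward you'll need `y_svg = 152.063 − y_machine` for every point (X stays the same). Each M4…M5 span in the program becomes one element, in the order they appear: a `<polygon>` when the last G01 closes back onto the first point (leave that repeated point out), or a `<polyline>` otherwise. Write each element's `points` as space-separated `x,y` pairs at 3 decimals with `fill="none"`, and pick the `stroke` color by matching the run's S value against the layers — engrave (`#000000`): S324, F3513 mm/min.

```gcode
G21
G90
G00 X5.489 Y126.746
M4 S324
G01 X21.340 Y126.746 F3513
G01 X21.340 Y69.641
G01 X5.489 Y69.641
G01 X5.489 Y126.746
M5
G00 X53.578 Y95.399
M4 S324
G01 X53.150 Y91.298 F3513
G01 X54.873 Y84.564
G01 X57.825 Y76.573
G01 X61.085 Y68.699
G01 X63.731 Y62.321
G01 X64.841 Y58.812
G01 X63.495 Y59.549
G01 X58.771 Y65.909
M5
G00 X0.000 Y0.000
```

<svg xmlns="http://www.w3.org/2000/svg" width="73.712mm" height="152.063mm" viewBox="0 0 73.712 152.063">
  <polygon points="5.489,25.317 21.340,25.317 21.340,82.422 5.489,82.422" fill="none" stroke="#000000"/>
  <polyline points="53.578,56.664 53.150,60.765 54.873,67.499 57.825,75.490 61.085,83.364 63.731,89.742 64.841,93.251 63.495,92.514 58.771,86.154" fill="none" stroke="#000000"/>
</svg>

y_svg = 152.063 − y_m. Every run uses S324, so all elements get stroke `#000000` (engrave).

[1] closed run; points: 5.489,25.317 21.340,25.317 21.340,82.422 5.489,82.422

[2] open run; points: 53.578,56.664 53.150,60.765 54.873,67.499 57.825,75.490 61.085,83.364 63.731,89.742 64.841,93.251 63.495,92.514 58.771,86.154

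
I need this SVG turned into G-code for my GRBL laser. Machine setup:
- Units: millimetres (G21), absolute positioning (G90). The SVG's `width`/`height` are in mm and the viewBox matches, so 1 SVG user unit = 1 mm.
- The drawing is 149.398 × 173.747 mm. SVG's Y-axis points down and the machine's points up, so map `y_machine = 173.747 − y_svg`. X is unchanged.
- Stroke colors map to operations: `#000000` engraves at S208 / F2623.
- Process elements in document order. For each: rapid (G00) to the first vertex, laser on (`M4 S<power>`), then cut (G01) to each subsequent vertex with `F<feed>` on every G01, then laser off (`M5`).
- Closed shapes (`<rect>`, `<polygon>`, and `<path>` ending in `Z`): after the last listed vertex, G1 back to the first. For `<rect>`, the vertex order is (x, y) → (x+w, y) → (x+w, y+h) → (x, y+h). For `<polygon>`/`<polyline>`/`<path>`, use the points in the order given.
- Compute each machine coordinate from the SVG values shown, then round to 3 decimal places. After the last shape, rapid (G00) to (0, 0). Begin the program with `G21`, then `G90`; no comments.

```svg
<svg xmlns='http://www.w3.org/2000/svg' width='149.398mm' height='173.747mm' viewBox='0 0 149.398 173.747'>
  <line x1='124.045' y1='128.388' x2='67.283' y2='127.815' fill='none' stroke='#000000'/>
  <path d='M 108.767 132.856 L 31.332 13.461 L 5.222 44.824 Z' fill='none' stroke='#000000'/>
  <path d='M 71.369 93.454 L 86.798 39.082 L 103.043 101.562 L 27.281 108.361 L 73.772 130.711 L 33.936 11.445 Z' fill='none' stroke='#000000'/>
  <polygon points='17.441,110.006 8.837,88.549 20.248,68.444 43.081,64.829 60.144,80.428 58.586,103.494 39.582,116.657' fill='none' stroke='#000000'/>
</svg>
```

G21
G90
G00 X124.045 Y45.359
M4 S208
G01 X67.283 Y45.932 F2623
M5
G00 X108.767 Y40.891
M4 S208
G01 X31.332 Y160.286 F2623
G01 X5.222 Y128.923 F2623
G01 X108.767 Y40.891 F2623
M5
G00 X71.369 Y80.293
M4 S208
G01 X86.798 Y134.665 F2623
G01 X103.043 Y72.185 F2623
G01 X27.281 Y65.386 F2623
G01 X73.772 Y43.036 F2623
G01 X33.936 Y162.302 F2623
G01 X71.369 Y80.293 F2623
M5
G00 X17.441 Y63.741
M4 S208
G01 X8.837 Y85.198 F2623
G01 X20.248 Y105.303 F2623
G01 X43.081 Y108.918 F2623
G01 X60.144 Y93.319 F2623
G01 X58.586 Y70.253 F2623
G01 X39.582 Y57.090 F2623
G01 X17.441 Y63.741 F2623
M5
G00 X0.000 Y0.000

1 u = 1 mm; y_m = 173.747 − y.

[1] `<line>` line segment, #000000→engrave S208 F2623: (124.045,45.359) → (67.283,45.932)

[2] `<path>` closed polygon, #000000→engrave S208 F2623: (108.767,40.891) → (31.332,160.286) → (5.222,128.923) → (108.767,40.891) (closed)

[3] `<path>` closed polygon, #000000→engrave S208 F2623: (71.369,80.293) → (86.798,134.665) → (103.043,72.185) → (27.281,65.386) → (73.772,43.036) → (33.936,162.302) → (71.369,80.293) (closed)

[4] `<polygon>` regular polygon, #000000→engrave S208 F2623: (17.441,63.741) → (8.837,85.198) → (20.248,105.303) → (43.081,108.918) → (60.144,93.319) → (58.586,70.253) → (39.582,57.090) → (17.441,63.741) (closed)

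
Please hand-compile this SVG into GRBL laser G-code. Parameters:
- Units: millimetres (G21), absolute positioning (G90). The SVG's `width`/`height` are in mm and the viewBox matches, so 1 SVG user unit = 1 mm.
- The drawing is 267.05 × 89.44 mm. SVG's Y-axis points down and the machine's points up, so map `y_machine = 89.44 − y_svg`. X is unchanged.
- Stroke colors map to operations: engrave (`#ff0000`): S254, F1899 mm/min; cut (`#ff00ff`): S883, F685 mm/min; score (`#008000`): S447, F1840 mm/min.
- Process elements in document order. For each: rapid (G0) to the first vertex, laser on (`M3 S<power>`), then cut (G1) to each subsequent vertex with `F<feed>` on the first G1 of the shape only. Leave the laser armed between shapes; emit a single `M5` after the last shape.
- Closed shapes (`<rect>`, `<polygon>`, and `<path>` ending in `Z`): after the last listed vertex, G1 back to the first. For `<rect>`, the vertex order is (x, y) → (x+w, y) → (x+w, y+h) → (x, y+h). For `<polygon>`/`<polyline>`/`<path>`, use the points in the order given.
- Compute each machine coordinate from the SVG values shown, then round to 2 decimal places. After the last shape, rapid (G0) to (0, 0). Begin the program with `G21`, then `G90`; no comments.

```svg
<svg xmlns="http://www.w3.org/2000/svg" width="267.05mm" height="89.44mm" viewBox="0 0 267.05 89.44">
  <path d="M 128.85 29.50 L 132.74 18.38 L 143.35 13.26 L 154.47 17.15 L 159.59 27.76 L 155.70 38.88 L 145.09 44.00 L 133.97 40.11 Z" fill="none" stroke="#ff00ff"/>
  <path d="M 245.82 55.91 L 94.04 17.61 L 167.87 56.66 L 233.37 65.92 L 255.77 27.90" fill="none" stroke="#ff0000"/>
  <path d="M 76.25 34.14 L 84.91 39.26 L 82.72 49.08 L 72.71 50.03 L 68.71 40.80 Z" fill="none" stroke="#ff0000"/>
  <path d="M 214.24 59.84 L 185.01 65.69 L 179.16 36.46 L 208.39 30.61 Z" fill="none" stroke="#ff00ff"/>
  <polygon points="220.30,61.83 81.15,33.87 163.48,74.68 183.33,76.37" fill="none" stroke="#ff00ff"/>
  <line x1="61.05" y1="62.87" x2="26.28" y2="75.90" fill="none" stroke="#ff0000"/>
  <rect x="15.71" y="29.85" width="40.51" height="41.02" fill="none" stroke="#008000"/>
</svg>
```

G21
G90
G0 X128.85 Y59.94
M3 S883
G1 X132.74 Y71.06 F685
G1 X143.35 Y76.18
G1 X154.47 Y72.29
G1 X159.59 Y61.68
G1 X155.70 Y50.56
G1 X145.09 Y45.44
G1 X133.97 Y49.33
G1 X128.85 Y59.94
G0 X245.82 Y33.53
M3 S254
G1 X94.04 Y71.83 F1899
G1 X167.87 Y32.78
G1 X233.37 Y23.52
G1 X255.77 Y61.54
G0 X76.25 Y55.30
M3 S254
G1 X84.91 Y50.18 F1899
G1 X82.72 Y40.36
G1 X72.71 Y39.41
G1 X68.71 Y48.64
G1 X76.25 Y55.30
G0 X214.24 Y29.60
M3 S883
G1 X185.01 Y23.75 F685
G1 X179.16 Y52.98
G1 X208.39 Y58.83
G1 X214.24 Y29.60
G0 X220.30 Y27.61
M3 S883
G1 X81.15 Y55.57 F685
G1 X163.48 Y14.76
G1 X183.33 Y13.07
G1 X220.30 Y27.61
G0 X61.05 Y26.57
M3 S254
G1 X26.28 Y13.54 F1899
G0 X15.71 Y59.59
M3 S447
G1 X56.22 Y59.59 F1840
G1 X56.22 Y18.57
G1 X15.71 Y18.57
G1 X15.71 Y59.59
M5
G0 X0.00 Y0.00

1 u = 1 mm; y_m = 89.44 − y.

[1] `<path>` regular polygon, #ff00ff→cut S883 F685: (128.85,59.94) → (132.74,71.06) → (143.35,76.18) → (154.47,72.29) → (159.59,61.68) → (155.70,50.56) → (145.09,45.44) → (133.97,49.33) → (128.85,59.94) (closed)

[2] `<path>` open polyline, #ff0000→engrave S254 F1899: (245.82,33.53) → (94.04,71.83) → (167.87,32.78) → (233.37,23.52) → (255.77,61.54)

[3] `<path>` regular polygon, #ff0000→engrave S254 F1899: (76.25,55.30) → (84.91,50.18) → (82.72,40.36) → (72.71,39.41) → (68.71,48.64) → (76.25,55.30) (closed)

[4] `<path>` regular polygon, #ff00ff→cut S883 F685: (214.24,29.60) → (185.01,23.75) → (179.16,52.98) → (208.39,58.83) → (214.24,29.60) (closed)

[5] `<polygon>` closed polygon, #ff00ff→cut S883 F685: (220.30,27.61) → (81.15,55.57) → (163.48,14.76) → (183.33,13.07) → (220.30,27.61) (closed)

[6] `<line>` line segment, #ff0000→engrave S254 F1899: (61.05,26.57) → (26.28,13.54)

[7] `<rect>` rectangle, #008000→score S447 F1840: (15.71,59.59) → (56.22,59.59) → (56.22,18.57) → (15.71,18.57) → (15.71,59.59) (closed)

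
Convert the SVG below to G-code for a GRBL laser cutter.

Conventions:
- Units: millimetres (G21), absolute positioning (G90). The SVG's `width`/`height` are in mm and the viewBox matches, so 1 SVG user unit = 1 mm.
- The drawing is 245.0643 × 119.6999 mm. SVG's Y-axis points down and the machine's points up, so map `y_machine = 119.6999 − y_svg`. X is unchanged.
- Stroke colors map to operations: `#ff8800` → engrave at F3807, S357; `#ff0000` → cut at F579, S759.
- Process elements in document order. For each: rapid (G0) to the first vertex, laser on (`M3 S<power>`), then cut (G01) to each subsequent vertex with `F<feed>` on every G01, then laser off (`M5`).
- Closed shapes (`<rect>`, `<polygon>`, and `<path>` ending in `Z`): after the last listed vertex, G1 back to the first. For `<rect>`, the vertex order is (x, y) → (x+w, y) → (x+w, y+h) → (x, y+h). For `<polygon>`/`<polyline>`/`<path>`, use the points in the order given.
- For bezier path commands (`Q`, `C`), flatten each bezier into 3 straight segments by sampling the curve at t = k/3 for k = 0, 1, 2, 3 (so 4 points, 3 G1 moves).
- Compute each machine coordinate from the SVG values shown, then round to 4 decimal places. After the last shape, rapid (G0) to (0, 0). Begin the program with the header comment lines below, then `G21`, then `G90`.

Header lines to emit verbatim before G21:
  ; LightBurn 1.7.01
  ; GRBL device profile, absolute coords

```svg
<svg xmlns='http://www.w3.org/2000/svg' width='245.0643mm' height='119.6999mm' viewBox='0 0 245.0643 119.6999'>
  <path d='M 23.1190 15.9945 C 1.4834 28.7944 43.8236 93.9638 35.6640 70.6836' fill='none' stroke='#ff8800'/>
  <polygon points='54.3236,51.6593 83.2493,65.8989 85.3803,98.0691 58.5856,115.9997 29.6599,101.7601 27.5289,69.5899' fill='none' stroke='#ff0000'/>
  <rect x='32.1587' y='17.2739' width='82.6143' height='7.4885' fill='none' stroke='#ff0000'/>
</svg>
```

viewBox `0 0 245.0643 119.6999` with mm width/height → 1 unit = 1 mm. Flip: y_m = 119.6999 − y_svg.

**Shape 1** — `<path>` cubic bezier, stroke `#ff8800` → engrave (S357, F3807). Control points (SVG): P0=(23.1190,15.9945), P1=(1.4834,28.7944), P2=(43.8236,93.9638), P3=(35.6640,70.6836); sampled at t=k/3. Machine vertices: (23.1190,103.7054) → (18.5688,78.6645) → (31.2302,50.0038) → (35.6640,49.0163). Open path.

**Shape 2** — `<polygon>` regular polygon, stroke `#ff0000` → cut (S759, F579). Machine vertices: (54.3236,68.0406) → (83.2493,53.8010) → (85.3803,21.6308) → (58.5856,3.7002) → (29.6599,17.9398) → (27.5289,50.1100) → (54.3236,68.0406). Closed: final G1 returns to the first vertex.

**Shape 3** — `<rect>` rectangle, stroke `#ff0000` → cut (S759, F579). Machine vertices: (32.1587,102.4260) → (114.7730,102.4260) → (114.7730,94.9375) → (32.1587,94.9375) → (32.1587,102.4260). Closed: final G1 returns to the first vertex.

; LightBurn 1.7.01
; GRBL device profile, absolute coords
G21
G90
G0 X23.1190 Y103.7054
M3 S357
G01 X18.5688 Y78.6645 F3807
G01 X31.2302 Y50.0038 F3807
G01 X35.6640 Y49.0163 F3807
M5
G0 X54.3236 Y68.0406
M3 S759
G01 X83.2493 Y53.8010 F579
G01 X85.3803 Y21.6308 F579
G01 X58.5856 Y3.7002 F579
G01 X29.6599 Y17.9398 F579
G01 X27.5289 Y50.1100 F579
G01 X54.3236 Y68.0406 F579
M5
G0 X32.1587 Y102.4260
M3 S759
G01 X114.7730 Y102.4260 F579
G01 X114.7730 Y94.9375 F579
G01 X32.1587 Y94.9375 F579
G01 X32.1587 Y102.4260 F579
M5
G0 X0.0000 Y0.0000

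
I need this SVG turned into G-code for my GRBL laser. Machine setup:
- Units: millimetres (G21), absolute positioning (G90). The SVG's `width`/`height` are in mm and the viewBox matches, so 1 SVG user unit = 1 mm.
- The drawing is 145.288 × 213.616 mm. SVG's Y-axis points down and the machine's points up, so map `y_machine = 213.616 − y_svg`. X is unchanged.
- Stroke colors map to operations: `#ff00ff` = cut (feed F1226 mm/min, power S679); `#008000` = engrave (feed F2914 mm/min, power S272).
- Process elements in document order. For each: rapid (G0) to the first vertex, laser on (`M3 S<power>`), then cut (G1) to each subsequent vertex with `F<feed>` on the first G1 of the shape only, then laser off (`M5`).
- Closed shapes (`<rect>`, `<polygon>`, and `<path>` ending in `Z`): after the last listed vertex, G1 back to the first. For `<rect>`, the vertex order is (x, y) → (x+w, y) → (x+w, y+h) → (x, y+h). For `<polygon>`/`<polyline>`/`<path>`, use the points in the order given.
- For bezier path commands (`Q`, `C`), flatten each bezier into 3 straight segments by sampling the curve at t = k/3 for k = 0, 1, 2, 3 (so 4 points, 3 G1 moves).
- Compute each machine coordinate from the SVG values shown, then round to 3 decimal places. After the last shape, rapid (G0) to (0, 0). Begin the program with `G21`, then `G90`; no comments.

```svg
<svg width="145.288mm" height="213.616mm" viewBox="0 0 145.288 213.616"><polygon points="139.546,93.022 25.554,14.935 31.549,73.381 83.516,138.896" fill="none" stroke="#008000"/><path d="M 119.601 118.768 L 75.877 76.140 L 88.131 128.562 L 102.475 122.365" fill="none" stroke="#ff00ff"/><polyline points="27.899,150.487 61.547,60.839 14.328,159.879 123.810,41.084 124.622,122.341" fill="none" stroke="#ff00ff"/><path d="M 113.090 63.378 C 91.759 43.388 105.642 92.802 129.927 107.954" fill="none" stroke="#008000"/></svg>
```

viewBox `0 0 145.288 213.616` with mm width/height → 1 unit = 1 mm. Flip: y_m = 213.616 − y_svg.

**Shape 1** — `<polygon>` closed polygon, stroke `#008000` → engrave (S272, F2914). Machine vertices: (139.546,120.594) → (25.554,198.681) → (31.549,140.235) → (83.516,74.720) → (139.546,120.594). Closed: final G1 returns to the first vertex.

**Shape 2** — `<path>` open polyline, stroke `#ff00ff` → cut (S679, F1226). Machine vertices: (119.601,94.848) → (75.877,137.476) → (88.131,85.054) → (102.475,91.251). Open path.

**Shape 3** — `<polyline>` open polyline, stroke `#ff00ff` → cut (S679, F1226). Machine vertices: (27.899,63.129) → (61.547,152.777) → (14.328,53.737) → (123.810,172.532) → (124.622,91.275). Open path.

**Shape 4** — `<path>` cubic bezier, stroke `#008000` → engrave (S272, F2914). Control points (SVG): P0=(113.090,63.378), P1=(91.759,43.388), P2=(105.642,92.802), P3=(129.927,107.954); sampled at t=k/3. Machine vertices: (113.090,150.238) → (102.578,150.933) → (110.028,128.395) → (129.927,105.662). Open path.

G21
G90
G0 X139.546 Y120.594
M3 S272
G1 X25.554 Y198.681 F2914
G1 X31.549 Y140.235
G1 X83.516 Y74.720
G1 X139.546 Y120.594
M5
G0 X119.601 Y94.848
M3 S679
G1 X75.877 Y137.476 F1226
G1 X88.131 Y85.054
G1 X102.475 Y91.251
M5
G0 X27.899 Y63.129
M3 S679
G1 X61.547 Y152.777 F1226
G1 X14.328 Y53.737
G1 X123.810 Y172.532
G1 X124.622 Y91.275
M5
G0 X113.090 Y150.238
M3 S272
G1 X102.578 Y150.933 F2914
G1 X110.028 Y128.395
G1 X129.927 Y105.662
M5
G0 X0.000 Y0.000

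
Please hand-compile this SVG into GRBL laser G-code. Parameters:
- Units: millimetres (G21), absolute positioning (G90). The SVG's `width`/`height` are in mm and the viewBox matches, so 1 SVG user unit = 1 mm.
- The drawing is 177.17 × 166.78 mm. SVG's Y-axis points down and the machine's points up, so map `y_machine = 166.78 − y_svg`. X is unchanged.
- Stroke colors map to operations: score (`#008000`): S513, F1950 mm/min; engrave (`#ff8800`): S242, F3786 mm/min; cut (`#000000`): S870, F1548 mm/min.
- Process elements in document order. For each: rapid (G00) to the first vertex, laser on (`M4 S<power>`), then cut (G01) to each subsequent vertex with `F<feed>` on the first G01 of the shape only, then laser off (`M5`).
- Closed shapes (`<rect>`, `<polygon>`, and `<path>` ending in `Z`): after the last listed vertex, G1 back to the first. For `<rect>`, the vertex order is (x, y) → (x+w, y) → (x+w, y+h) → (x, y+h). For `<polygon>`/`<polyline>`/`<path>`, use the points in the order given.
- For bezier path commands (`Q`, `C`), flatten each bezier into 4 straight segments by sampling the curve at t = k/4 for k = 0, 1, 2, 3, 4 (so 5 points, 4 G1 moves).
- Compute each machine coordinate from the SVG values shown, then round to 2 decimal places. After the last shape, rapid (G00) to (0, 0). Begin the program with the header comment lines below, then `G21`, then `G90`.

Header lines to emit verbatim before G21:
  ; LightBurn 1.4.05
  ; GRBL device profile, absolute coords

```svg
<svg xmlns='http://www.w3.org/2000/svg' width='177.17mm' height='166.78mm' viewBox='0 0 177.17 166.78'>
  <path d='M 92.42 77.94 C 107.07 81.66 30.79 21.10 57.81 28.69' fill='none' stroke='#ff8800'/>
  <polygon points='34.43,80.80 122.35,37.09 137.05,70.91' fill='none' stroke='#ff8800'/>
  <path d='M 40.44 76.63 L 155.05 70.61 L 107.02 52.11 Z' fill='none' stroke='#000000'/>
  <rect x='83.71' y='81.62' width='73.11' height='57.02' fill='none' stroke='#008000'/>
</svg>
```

1 u = 1 mm; y_m = 166.78 − y.

[1] `<path>` cubic bezier, #ff8800→engrave S242 F3786: (92.42,88.84) → (89.39,96.03) → (70.48,114.92) → (53.88,133.07) → (57.81,138.09)

[2] `<polygon>` closed polygon, #ff8800→engrave S242 F3786: (34.43,85.98) → (122.35,129.69) → (137.05,95.87) → (34.43,85.98) (closed)

[3] `<path>` closed polygon, #000000→cut S870 F1548: (40.44,90.15) → (155.05,96.17) → (107.02,114.67) → (40.44,90.15) (closed)

[4] `<rect>` rectangle, #008000→score S513 F1950: (83.71,85.16) → (156.82,85.16) → (156.82,28.14) → (83.71,28.14) → (83.71,85.16) (closed)

; LightBurn 1.4.05
; GRBL device profile, absolute coords
G21
G90
G00 X92.42 Y88.84
M4 S242
G01 X89.39 Y96.03 F3786
G01 X70.48 Y114.92
G01 X53.88 Y133.07
G01 X57.81 Y138.09
M5
G00 X34.43 Y85.98
M4 S242
G01 X122.35 Y129.69 F3786
G01 X137.05 Y95.87
G01 X34.43 Y85.98
M5
G00 X40.44 Y90.15
M4 S870
G01 X155.05 Y96.17 F1548
G01 X107.02 Y114.67
G01 X40.44 Y90.15
M5
G00 X83.71 Y85.16
M4 S513
G01 X156.82 Y85.16 F1950
G01 X156.82 Y28.14
G01 X83.71 Y28.14
G01 X83.71 Y85.16
M5
G00 X0.00 Y0.00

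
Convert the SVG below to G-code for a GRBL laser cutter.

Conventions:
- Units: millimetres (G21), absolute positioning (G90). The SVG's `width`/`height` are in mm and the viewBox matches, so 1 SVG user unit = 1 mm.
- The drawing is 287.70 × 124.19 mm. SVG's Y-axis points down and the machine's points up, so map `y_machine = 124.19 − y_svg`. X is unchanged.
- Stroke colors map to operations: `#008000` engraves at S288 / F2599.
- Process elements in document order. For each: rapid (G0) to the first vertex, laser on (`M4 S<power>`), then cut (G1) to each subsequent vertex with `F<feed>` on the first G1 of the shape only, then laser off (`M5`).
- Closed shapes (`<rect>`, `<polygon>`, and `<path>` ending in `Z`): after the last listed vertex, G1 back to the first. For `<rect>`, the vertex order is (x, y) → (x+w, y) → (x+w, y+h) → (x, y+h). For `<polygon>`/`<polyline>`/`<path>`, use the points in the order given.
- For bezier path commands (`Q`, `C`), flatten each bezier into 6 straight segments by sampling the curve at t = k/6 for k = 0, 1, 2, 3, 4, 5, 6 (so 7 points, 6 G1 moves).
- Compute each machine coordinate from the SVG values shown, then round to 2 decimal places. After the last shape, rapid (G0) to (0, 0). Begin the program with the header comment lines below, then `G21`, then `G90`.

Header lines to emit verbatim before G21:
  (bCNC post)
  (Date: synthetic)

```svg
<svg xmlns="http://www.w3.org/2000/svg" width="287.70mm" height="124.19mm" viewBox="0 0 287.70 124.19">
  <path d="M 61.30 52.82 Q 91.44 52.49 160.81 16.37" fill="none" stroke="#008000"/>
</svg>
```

(bCNC post)
(Date: synthetic)
G21
G90
G0 X61.30 Y71.37
M4 S288
G1 X72.44 Y72.47 F2599
G1 X85.75 Y75.57
G1 X101.25 Y80.65
G1 X118.92 Y87.72
G1 X138.78 Y96.77
G1 X160.81 Y107.82
M5
G0 X0.00 Y0.00

1 u = 1 mm; y_m = 124.19 − y.

[1] `<path>` quadratic bezier, #008000→engrave S288 F2599: (61.30,71.37) → (72.44,72.47) → (85.75,75.57) → (101.25,80.65) → (118.92,87.72) → (138.78,96.77) → (160.81,107.82)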